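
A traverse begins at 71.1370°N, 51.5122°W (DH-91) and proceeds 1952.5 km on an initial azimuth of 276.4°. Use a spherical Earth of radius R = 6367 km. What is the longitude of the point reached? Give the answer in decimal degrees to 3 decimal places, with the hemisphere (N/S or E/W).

δ = d/R = 1952.5/6367 = 0.306659 rad
φ₂ = arcsin(sin φ₁ cos δ + cos φ₁ sin δ cos θ)
   = arcsin(0.94629·0.95335 + 0.32331·0.30188·0.11147) = 65.92698°
λ₂ = λ₁ + atan2(sin θ sin δ cos φ₁, cos δ − sin φ₁ sin φ₂) = -98.85823°

98.858°W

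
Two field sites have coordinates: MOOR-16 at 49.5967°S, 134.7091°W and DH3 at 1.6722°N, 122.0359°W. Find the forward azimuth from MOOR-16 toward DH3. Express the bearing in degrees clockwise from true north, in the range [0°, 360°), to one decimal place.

16.1°

Δλ = 12.6732°
y = sin Δλ · cos φ₂ = 0.219296
x = cos φ₁ sin φ₂ − sin φ₁ cos φ₂ cos Δλ = 0.761547
θ = atan2(y, x) = 16.0644° → 16.0644° (mod 360°)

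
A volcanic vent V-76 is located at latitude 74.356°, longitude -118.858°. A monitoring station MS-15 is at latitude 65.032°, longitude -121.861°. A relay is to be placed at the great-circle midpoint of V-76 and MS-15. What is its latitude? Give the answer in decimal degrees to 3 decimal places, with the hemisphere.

69.700°N

Bx = cos φ₂ cos Δλ = 0.421532,  By = cos φ₂ sin Δλ = -0.022114
φₘ = atan2(sin φ₁ + sin φ₂, √((cos φ₁ + Bx)² + By²)) = 69.70009°
λₘ = λ₁ + atan2(By, cos φ₁ + Bx) = -120.69047°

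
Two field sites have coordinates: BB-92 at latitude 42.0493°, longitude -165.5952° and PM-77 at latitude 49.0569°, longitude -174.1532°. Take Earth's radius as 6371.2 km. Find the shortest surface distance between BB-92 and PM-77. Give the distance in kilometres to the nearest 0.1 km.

Δφ = 7.0076°,  Δλ = -8.5580°
a = sin²(Δφ/2) + cos φ₁ cos φ₂ sin²(Δλ/2) = 0.006444
c = 2·arcsin(√a) = 0.160723 rad = 9.2087°
d = R·c = 6371.2 × 0.160723 = 1024.0 km

1024.0 km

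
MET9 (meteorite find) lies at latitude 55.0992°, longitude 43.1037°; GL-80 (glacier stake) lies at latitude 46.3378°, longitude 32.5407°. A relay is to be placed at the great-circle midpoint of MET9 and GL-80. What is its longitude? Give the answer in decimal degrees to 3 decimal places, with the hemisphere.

37.326°E

Bx = cos φ₂ cos Δλ = 0.678706,  By = cos φ₂ sin Δλ = -0.126563
φₘ = atan2(sin φ₁ + sin φ₂, √((cos φ₁ + Bx)² + By²)) = 50.83686°
λₘ = λ₁ + atan2(By, cos φ₁ + Bx) = 37.32616°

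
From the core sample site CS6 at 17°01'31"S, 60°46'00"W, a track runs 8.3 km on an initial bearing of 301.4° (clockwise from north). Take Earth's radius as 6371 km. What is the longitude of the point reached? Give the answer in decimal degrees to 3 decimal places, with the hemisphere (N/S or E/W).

60.833°W

CS6: φ = -17.02528°, λ = -60.76667°
δ = d/R = 8.3/6371 = 0.001303 rad
φ₂ = arcsin(sin φ₁ cos δ + cos φ₁ sin δ cos θ)
   = arcsin(-0.29279·1.00000 + 0.95618·0.00130·0.52101) = -16.98638°
λ₂ = λ₁ + atan2(sin θ sin δ cos φ₁, cos δ − sin φ₁ sin φ₂) = -60.83329°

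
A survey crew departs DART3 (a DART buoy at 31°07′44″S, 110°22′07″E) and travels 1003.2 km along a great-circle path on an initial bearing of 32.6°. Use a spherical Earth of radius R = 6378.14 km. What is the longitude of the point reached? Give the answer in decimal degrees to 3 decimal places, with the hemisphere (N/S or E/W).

DART3: φ = -31.12889°, λ = +110.36861°
δ = d/R = 1003.2/6378.14 = 0.157287 rad
φ₂ = arcsin(sin φ₁ cos δ + cos φ₁ sin δ cos θ)
   = arcsin(-0.51696·0.98766 + 0.85601·0.15664·0.84245) = -23.42971°
λ₂ = λ₁ + atan2(sin θ sin δ cos φ₁, cos δ − sin φ₁ sin φ₂) = 115.64593°

115.646°E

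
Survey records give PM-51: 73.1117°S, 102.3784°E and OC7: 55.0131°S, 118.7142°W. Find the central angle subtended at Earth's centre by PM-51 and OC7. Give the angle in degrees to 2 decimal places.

Δφ = 18.0986°,  Δλ = 138.9074°
a = sin²(Δφ/2) + cos φ₁ cos φ₂ sin²(Δλ/2) = 0.170794
c = 2·arcsin(√a) = 0.852089 rad = 48.8211°

48.82°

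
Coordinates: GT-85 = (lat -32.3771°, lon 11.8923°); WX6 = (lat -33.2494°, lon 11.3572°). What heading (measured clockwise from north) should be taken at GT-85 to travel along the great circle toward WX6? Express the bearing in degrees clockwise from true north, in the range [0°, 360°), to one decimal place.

207.1°

Δλ = -0.5351°
y = sin Δλ · cos φ₂ = -0.007810
x = cos φ₁ sin φ₂ − sin φ₁ cos φ₂ cos Δλ = -0.015243
θ = atan2(y, x) = -152.8709° → 207.1291° (mod 360°)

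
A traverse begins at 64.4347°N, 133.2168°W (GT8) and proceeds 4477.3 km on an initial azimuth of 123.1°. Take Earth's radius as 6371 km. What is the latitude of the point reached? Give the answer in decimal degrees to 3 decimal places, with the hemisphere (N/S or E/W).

δ = d/R = 4477.3/6371 = 0.702763 rad
φ₂ = arcsin(sin φ₁ cos δ + cos φ₁ sin δ cos θ)
   = arcsin(0.90209·0.76306 + 0.43154·0.64633·-0.54610) = 32.41412°
λ₂ = λ₁ + atan2(sin θ sin δ cos φ₁, cos δ − sin φ₁ sin φ₂) = -93.32281°

32.414°N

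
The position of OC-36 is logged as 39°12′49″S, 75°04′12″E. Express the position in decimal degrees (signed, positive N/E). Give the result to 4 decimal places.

lat: 39.2136° S → -39.2136°
lon: 75.0700° E → +75.0700°

-39.2136°, +75.0700°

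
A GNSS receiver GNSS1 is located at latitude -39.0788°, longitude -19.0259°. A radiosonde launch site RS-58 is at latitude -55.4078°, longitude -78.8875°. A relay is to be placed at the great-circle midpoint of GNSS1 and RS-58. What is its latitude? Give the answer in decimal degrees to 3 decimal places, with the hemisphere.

51.184°S

Bx = cos φ₂ cos Δλ = 0.285053,  By = cos φ₂ sin Δλ = -0.490983
φₘ = atan2(sin φ₁ + sin φ₂, √((cos φ₁ + Bx)² + By²)) = -51.18393°
λₘ = λ₁ + atan2(By, cos φ₁ + Bx) = -43.85163°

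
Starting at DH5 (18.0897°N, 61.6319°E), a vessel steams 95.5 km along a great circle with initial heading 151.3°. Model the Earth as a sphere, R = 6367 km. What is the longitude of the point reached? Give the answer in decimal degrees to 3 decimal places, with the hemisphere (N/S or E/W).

62.064°E

δ = d/R = 95.5/6367 = 0.014999 rad
φ₂ = arcsin(sin φ₁ cos δ + cos φ₁ sin δ cos θ)
   = arcsin(0.31051·0.99989 + 0.95057·0.01500·-0.87715) = 17.33541°
λ₂ = λ₁ + atan2(sin θ sin δ cos φ₁, cos δ − sin φ₁ sin φ₂) = 62.06423°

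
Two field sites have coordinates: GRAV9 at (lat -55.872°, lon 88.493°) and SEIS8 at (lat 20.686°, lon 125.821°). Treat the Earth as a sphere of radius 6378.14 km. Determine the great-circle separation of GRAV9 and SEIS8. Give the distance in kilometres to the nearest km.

9220 km

Δφ = 76.5580°,  Δλ = 37.3280°
a = sin²(Δφ/2) + cos φ₁ cos φ₂ sin²(Δλ/2) = 0.437523
c = 2·arcsin(√a) = 1.445514 rad = 82.8218°
d = R·c = 6378.14 × 1.445514 = 9219.7 km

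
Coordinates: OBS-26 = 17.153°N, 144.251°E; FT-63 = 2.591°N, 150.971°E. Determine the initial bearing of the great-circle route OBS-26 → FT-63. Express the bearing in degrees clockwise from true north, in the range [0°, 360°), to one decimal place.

154.9°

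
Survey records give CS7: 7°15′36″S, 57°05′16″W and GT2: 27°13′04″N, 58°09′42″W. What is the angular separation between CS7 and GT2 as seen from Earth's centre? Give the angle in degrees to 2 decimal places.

CS7: φ = -7.26000°, λ = -57.08778°
GT2: φ = +27.21778°, λ = -58.16167°
Δφ = 34.4778°,  Δλ = -1.0739°
a = sin²(Δφ/2) + cos φ₁ cos φ₂ sin²(Δλ/2) = 0.087905
c = 2·arcsin(√a) = 0.602024 rad = 34.4935°

34.49°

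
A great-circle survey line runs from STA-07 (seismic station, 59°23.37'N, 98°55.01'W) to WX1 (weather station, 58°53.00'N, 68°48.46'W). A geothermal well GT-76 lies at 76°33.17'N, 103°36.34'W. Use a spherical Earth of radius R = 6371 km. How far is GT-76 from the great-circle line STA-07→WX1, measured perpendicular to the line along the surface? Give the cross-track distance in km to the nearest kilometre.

STA-07: φ = +59.38950°, λ = -98.91683°
WX1: φ = +58.88333°, λ = -68.80767°
GT-76: φ = +76.55283°, λ = -103.60567°
δ₁₃ = central angle STA-07→GT-76 = 0.300897 rad  (haversine)
θ₁₃ = bearing STA-07→GT-76 = 356.323°,  θ₁₂ = bearing STA-07→WX1 = 78.833°
dₓₜ = R·arcsin(sin δ₁₃ · sin(θ₁₃ − θ₁₂)) = 6371·arcsin(0.29638·sin(277.490°)) = -1900.152 km
|dₓₜ| = 1900.152 km

1900 km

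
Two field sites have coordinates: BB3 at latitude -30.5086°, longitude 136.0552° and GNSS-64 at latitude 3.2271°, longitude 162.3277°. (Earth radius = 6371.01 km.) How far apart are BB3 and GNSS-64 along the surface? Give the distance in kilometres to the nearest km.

Δφ = 33.7357°,  Δλ = 26.2725°
a = sin²(Δφ/2) + cos φ₁ cos φ₂ sin²(Δλ/2) = 0.128625
c = 2·arcsin(√a) = 0.733628 rad = 42.0338°
d = R·c = 6371.01 × 0.733628 = 4674.0 km

4674 km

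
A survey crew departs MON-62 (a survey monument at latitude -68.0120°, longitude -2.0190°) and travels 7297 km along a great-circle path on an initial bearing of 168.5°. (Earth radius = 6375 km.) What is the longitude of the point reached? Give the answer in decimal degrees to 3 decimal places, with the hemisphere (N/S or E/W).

162.877°E

δ = d/R = 7297/6375 = 1.144627 rad
φ₂ = arcsin(sin φ₁ cos δ + cos φ₁ sin δ cos θ)
   = arcsin(-0.92726·0.41339 + 0.37441·0.91056·-0.97992) = -45.83991°
λ₂ = λ₁ + atan2(sin θ sin δ cos φ₁, cos δ − sin φ₁ sin φ₂) = 162.87664°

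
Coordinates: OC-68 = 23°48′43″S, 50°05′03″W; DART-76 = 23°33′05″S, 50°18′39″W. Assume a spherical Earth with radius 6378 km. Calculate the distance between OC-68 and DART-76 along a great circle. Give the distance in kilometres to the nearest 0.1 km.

37.1 km

OC-68: φ = -23.81194°, λ = -50.08417°
DART-76: φ = -23.55139°, λ = -50.31083°
Δφ = 0.2606°,  Δλ = -0.2267°
a = sin²(Δφ/2) + cos φ₁ cos φ₂ sin²(Δλ/2) = 0.000008
c = 2·arcsin(√a) = 0.005814 rad = 0.3331°
d = R·c = 6378 × 0.005814 = 37.1 km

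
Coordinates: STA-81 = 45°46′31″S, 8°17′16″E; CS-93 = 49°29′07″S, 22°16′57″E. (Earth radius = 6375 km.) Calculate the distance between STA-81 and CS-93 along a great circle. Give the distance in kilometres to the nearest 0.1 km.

1125.5 km

STA-81: φ = -45.77528°, λ = +8.28778°
CS-93: φ = -49.48528°, λ = +22.28250°
Δφ = -3.7100°,  Δλ = 13.9947°
a = sin²(Δφ/2) + cos φ₁ cos φ₂ sin²(Δλ/2) = 0.007772
c = 2·arcsin(√a) = 0.176552 rad = 10.1157°
d = R·c = 6375 × 0.176552 = 1125.5 km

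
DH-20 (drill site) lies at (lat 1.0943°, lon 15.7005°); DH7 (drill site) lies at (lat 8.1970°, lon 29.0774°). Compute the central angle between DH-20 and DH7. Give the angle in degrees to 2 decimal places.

15.10°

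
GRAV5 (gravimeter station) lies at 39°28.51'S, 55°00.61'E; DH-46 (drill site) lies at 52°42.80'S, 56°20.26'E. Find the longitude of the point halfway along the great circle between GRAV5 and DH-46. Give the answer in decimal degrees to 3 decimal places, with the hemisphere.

GRAV5: φ = -39.47517°, λ = +55.01017°
DH-46: φ = -52.71333°, λ = +56.33767°
Bx = cos φ₂ cos Δλ = 0.605641,  By = cos φ₂ sin Δλ = 0.014035
φₘ = atan2(sin φ₁ + sin φ₂, √((cos φ₁ + Bx)² + By²)) = -46.09614°
λₘ = λ₁ + atan2(By, cos φ₁ + Bx) = 55.59389°

55.594°E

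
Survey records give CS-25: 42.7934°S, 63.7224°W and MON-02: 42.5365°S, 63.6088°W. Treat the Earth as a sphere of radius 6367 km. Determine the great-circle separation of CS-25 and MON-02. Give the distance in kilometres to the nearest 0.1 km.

Δφ = 0.2569°,  Δλ = 0.1136°
a = sin²(Δφ/2) + cos φ₁ cos φ₂ sin²(Δλ/2) = 0.000006
c = 2·arcsin(√a) = 0.004715 rad = 0.2701°
d = R·c = 6367 × 0.004715 = 30.0 km

30.0 km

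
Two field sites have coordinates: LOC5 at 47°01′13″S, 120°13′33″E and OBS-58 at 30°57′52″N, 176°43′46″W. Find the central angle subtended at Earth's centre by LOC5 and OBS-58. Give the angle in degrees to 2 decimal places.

96.40°

LOC5: φ = -47.02028°, λ = +120.22583°
OBS-58: φ = +30.96444°, λ = -176.72944°
Δφ = 77.9847°,  Δλ = 63.0447°
a = sin²(Δφ/2) + cos φ₁ cos φ₂ sin²(Δλ/2) = 0.555711
c = 2·arcsin(√a) = 1.682450 rad = 96.3973°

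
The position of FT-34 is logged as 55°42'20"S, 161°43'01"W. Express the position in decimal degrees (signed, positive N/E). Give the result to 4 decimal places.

-55.7056°, -161.7169°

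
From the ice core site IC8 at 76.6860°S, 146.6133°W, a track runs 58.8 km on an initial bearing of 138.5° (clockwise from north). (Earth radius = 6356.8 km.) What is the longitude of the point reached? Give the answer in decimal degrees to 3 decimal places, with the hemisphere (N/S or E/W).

δ = d/R = 58.8/6356.8 = 0.009250 rad
φ₂ = arcsin(sin φ₁ cos δ + cos φ₁ sin δ cos θ)
   = arcsin(-0.97312·0.99996 + 0.23029·0.00925·-0.74896) = -77.07825°
λ₂ = λ₁ + atan2(sin θ sin δ cos φ₁, cos δ − sin φ₁ sin φ₂) = -145.04271°

145.043°W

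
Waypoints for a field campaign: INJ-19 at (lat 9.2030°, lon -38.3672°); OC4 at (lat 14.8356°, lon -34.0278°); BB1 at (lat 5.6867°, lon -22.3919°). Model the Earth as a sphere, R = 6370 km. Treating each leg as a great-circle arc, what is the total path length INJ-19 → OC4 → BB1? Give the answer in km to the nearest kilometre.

2412 km

INJ-19→OC4: c = 0.123071 rad, d = 783.96 km
OC4→BB1: c = 0.255606 rad, d = 1628.21 km
Total = 783.96 + 1628.21 = 2412.17 km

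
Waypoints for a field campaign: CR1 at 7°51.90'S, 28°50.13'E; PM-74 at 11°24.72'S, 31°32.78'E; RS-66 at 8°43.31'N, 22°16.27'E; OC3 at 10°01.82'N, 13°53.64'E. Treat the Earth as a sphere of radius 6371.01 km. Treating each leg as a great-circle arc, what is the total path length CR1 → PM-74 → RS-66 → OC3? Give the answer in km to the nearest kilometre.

CR1: φ = -7.86500°, λ = +28.83550°
PM-74: φ = -11.41200°, λ = +31.54633°
RS-66: φ = +8.72183°, λ = +22.27117°
OC3: φ = +10.03033°, λ = +13.89400°
CR1→PM-74: c = 0.077508 rad, d = 493.80 km
PM-74→RS-66: c = 0.386528 rad, d = 2462.57 km
RS-66→OC3: c = 0.146046 rad, d = 930.46 km
Total = 493.80 + 2462.57 + 930.46 = 3886.83 km

3887 km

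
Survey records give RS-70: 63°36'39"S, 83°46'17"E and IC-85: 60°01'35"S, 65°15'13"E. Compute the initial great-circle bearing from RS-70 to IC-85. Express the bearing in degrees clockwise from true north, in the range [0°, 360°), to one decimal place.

283.9°

RS-70: φ = -63.61083°, λ = +83.77139°
IC-85: φ = -60.02639°, λ = +65.25361°
Δλ = -18.5178°
y = sin Δλ · cos φ₂ = -0.158673
x = cos φ₁ sin φ₂ − sin φ₁ cos φ₂ cos Δλ = 0.039348
θ = atan2(y, x) = -76.0726° → 283.9274° (mod 360°)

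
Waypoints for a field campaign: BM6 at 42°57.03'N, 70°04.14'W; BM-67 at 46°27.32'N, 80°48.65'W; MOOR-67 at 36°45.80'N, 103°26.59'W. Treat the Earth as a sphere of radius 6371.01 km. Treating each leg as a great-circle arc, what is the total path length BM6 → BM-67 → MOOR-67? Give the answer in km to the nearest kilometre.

3090 km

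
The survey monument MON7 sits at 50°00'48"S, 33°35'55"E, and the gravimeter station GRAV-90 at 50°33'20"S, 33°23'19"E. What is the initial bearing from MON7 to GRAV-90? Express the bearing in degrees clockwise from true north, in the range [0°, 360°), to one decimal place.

193.8°

MON7: φ = -50.01333°, λ = +33.59861°
GRAV-90: φ = -50.55556°, λ = +33.38861°
Δλ = -0.2100°
y = sin Δλ · cos φ₂ = -0.002329
x = cos φ₁ sin φ₂ − sin φ₁ cos φ₂ cos Δλ = -0.009467
θ = atan2(y, x) = -166.1808° → 193.8192° (mod 360°)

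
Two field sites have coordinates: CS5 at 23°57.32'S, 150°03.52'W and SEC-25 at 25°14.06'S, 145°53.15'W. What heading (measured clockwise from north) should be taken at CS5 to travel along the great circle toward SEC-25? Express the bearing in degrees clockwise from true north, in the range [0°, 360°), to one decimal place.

CS5: φ = -23.95533°, λ = -150.05867°
SEC-25: φ = -25.23433°, λ = -145.88583°
Δλ = 4.1728°
y = sin Δλ · cos φ₂ = 0.065821
x = cos φ₁ sin φ₂ − sin φ₁ cos φ₂ cos Δλ = -0.023295
θ = atan2(y, x) = 109.4891° → 109.4891° (mod 360°)

109.5°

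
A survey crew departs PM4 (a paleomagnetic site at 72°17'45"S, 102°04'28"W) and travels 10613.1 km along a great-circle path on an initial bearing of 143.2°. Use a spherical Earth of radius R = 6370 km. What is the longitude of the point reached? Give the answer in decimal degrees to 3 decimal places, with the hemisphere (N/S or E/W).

40.820°E

PM4: φ = -72.29583°, λ = -102.07444°
δ = d/R = 10613.1/6370 = 1.666107 rad
φ₂ = arcsin(sin φ₁ cos δ + cos φ₁ sin δ cos θ)
   = arcsin(-0.95264·-0.09517 + 0.30410·0.99546·-0.80073) = -8.72778°
λ₂ = λ₁ + atan2(sin θ sin δ cos φ₁, cos δ − sin φ₁ sin φ₂) = 40.81961°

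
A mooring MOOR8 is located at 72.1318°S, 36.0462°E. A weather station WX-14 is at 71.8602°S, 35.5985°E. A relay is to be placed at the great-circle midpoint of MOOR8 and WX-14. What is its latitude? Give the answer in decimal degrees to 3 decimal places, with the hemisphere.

Bx = cos φ₂ cos Δλ = 0.311327,  By = cos φ₂ sin Δλ = -0.002433
φₘ = atan2(sin φ₁ + sin φ₂, √((cos φ₁ + Bx)² + By²)) = -71.99613°
λₘ = λ₁ + atan2(By, cos φ₁ + Bx) = 35.82072°

71.996°S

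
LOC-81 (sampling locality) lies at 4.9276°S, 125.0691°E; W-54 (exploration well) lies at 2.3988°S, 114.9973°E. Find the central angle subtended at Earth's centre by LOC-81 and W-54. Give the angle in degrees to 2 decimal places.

10.36°

Δφ = 2.5288°,  Δλ = -10.0718°
a = sin²(Δφ/2) + cos φ₁ cos φ₂ sin²(Δλ/2) = 0.008157
c = 2·arcsin(√a) = 0.180879 rad = 10.3636°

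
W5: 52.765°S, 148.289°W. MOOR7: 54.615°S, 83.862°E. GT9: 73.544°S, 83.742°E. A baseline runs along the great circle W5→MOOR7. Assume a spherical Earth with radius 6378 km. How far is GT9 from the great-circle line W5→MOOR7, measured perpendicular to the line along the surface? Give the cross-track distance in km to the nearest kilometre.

1106 km

δ₁₃ = central angle W5→GT9 = 0.852515 rad  (haversine)
θ₁₃ = bearing W5→GT9 = 197.253°,  θ₁₂ = bearing W5→MOOR7 = 210.502°
dₓₜ = R·arcsin(sin δ₁₃ · sin(θ₁₃ − θ₁₂)) = 6378·arcsin(0.75294·sin(-13.248°)) = -1106.088 km
|dₓₜ| = 1106.088 km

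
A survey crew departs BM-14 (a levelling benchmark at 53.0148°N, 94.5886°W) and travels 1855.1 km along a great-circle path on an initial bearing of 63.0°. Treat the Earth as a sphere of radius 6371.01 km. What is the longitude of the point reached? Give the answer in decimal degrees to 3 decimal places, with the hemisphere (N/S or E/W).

66.143°W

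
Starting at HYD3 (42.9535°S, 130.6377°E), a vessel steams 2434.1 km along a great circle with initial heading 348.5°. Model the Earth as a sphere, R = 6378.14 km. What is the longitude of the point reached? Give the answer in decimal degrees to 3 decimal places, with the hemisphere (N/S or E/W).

δ = d/R = 2434.1/6378.14 = 0.381632 rad
φ₂ = arcsin(sin φ₁ cos δ + cos φ₁ sin δ cos θ)
   = arcsin(-0.68140·0.92806 + 0.73191·0.37244·0.97992) = -21.42404°
λ₂ = λ₁ + atan2(sin θ sin δ cos φ₁, cos δ − sin φ₁ sin φ₂) = 126.06275°

126.063°E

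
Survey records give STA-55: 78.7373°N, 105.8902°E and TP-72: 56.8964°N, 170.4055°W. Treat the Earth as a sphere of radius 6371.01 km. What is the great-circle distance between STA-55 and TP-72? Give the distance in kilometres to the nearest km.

Δφ = -21.8409°,  Δλ = 83.7043°
a = sin²(Δφ/2) + cos φ₁ cos φ₂ sin²(Δλ/2) = 0.083375
c = 2·arcsin(√a) = 0.585837 rad = 33.5660°
d = R·c = 6371.01 × 0.585837 = 3732.4 km

3732 km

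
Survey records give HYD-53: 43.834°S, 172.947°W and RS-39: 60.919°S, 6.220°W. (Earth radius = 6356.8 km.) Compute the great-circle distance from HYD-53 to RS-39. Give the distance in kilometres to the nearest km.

Δφ = -17.0850°,  Δλ = 166.7270°
a = sin²(Δφ/2) + cos φ₁ cos φ₂ sin²(Δλ/2) = 0.367991
c = 2·arcsin(√a) = 1.303610 rad = 74.6914°
d = R·c = 6356.8 × 1.303610 = 8286.8 km

8287 km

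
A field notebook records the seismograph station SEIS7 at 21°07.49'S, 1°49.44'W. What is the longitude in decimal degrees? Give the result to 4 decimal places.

1° + 49.44′/60 = 1 + 0.82400 = 1.8240°

1.8240°W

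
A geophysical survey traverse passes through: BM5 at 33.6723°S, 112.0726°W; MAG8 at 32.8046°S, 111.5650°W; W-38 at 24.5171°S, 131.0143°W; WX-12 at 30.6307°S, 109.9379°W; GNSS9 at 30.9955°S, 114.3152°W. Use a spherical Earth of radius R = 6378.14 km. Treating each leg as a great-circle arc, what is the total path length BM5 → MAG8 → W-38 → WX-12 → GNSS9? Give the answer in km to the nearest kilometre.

BM5→MAG8: c = 0.016860 rad, d = 107.53 km
MAG8→W-38: c = 0.330382 rad, d = 2107.22 km
W-38→WX-12: c = 0.342438 rad, d = 2184.12 km
WX-12→GNSS9: c = 0.065918 rad, d = 420.43 km
Total = 107.53 + 2107.22 + 2184.12 + 420.43 = 4819.30 km

4819 km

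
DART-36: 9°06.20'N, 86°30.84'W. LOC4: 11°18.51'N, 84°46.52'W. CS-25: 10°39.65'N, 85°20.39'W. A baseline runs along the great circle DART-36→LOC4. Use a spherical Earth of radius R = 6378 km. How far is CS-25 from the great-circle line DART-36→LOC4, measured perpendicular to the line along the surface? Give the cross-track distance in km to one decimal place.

DART-36: φ = +9.10333°, λ = -86.51400°
LOC4: φ = +11.30850°, λ = -84.77533°
CS-25: φ = +10.66083°, λ = -85.33983°
δ₁₃ = central angle DART-36→CS-25 = 0.033860 rad  (haversine)
θ₁₃ = bearing DART-36→CS-25 = 36.502°,  θ₁₂ = bearing DART-36→LOC4 = 37.660°
dₓₜ = R·arcsin(sin δ₁₃ · sin(θ₁₃ − θ₁₂)) = 6378·arcsin(0.03385·sin(-1.158°)) = -4.365 km
|dₓₜ| = 4.365 km

4.4 km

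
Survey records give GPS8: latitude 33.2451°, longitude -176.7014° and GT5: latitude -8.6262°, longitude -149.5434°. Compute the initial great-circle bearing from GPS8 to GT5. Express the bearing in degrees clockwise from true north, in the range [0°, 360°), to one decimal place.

Δλ = 27.1580°
y = sin Δλ · cos φ₂ = 0.451282
x = cos φ₁ sin φ₂ − sin φ₁ cos φ₂ cos Δλ = -0.607703
θ = atan2(y, x) = 143.4023° → 143.4023° (mod 360°)

143.4°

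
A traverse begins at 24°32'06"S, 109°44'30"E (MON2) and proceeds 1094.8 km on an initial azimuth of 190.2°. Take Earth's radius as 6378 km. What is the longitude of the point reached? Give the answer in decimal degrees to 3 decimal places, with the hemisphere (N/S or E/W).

107.646°E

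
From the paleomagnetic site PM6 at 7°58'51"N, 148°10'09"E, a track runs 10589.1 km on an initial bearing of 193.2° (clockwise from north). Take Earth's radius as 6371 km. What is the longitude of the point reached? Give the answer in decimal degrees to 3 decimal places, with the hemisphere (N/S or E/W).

69.202°E

PM6: φ = +7.98083°, λ = +148.16917°
δ = d/R = 10589.1/6371 = 1.662078 rad
φ₂ = arcsin(sin φ₁ cos δ + cos φ₁ sin δ cos θ)
   = arcsin(0.13884·-0.09116 + 0.99031·0.99584·-0.97358) = -76.60386°
λ₂ = λ₁ + atan2(sin θ sin δ cos φ₁, cos δ − sin φ₁ sin φ₂) = 69.20226°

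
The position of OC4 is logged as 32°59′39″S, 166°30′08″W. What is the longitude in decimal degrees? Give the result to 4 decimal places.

166.5022°W

166° + 30′/60 + 8″/3600 = 166 + 0.50000 + 0.00222 = 166.5022°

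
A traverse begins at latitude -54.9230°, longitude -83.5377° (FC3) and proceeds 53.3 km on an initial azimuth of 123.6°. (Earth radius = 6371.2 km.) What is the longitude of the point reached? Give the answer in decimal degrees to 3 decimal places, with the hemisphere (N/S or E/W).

δ = d/R = 53.3/6371.2 = 0.008366 rad
φ₂ = arcsin(sin φ₁ cos δ + cos φ₁ sin δ cos θ)
   = arcsin(-0.81838·0.99997 + 0.57468·0.00837·-0.55339) = -55.18626°
λ₂ = λ₁ + atan2(sin θ sin δ cos φ₁, cos δ − sin φ₁ sin φ₂) = -82.83839°

82.838°W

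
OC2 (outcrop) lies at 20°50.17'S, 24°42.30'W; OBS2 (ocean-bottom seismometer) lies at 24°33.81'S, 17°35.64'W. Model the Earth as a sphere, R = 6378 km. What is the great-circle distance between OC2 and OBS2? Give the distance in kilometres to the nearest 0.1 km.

839.7 km

OC2: φ = -20.83617°, λ = -24.70500°
OBS2: φ = -24.56350°, λ = -17.59400°
Δφ = -3.7273°,  Δλ = 7.1110°
a = sin²(Δφ/2) + cos φ₁ cos φ₂ sin²(Δλ/2) = 0.004327
c = 2·arcsin(√a) = 0.131651 rad = 7.5430°
d = R·c = 6378 × 0.131651 = 839.7 km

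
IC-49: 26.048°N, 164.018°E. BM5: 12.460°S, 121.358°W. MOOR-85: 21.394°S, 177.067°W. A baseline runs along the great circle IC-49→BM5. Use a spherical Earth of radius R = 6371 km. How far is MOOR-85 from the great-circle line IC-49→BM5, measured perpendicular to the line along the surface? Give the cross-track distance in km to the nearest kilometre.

δ₁₃ = central angle IC-49→MOOR-85 = 0.887743 rad  (haversine)
θ₁₃ = bearing IC-49→MOOR-85 = 157.100°,  θ₁₂ = bearing IC-49→BM5 = 108.089°
dₓₜ = R·arcsin(sin δ₁₃ · sin(θ₁₃ − θ₁₂)) = 6371·arcsin(0.77565·sin(49.010°)) = 3984.889 km
|dₓₜ| = 3984.889 km

3985 km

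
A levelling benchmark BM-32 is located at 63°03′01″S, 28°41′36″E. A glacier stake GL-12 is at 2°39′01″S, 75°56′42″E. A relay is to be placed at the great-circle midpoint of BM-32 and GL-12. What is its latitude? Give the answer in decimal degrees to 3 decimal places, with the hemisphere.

34.816°S

BM-32: φ = -63.05028°, λ = +28.69333°
GL-12: φ = -2.65028°, λ = +75.94500°
Bx = cos φ₂ cos Δλ = 0.678053,  By = cos φ₂ sin Δλ = 0.733557
φₘ = atan2(sin φ₁ + sin φ₂, √((cos φ₁ + Bx)² + By²)) = -34.81619°
λₘ = λ₁ + atan2(By, cos φ₁ + Bx) = 61.65437°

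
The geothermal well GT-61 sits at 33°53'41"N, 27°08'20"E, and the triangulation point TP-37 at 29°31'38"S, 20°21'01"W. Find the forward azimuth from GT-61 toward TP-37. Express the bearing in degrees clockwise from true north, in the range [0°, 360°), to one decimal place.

GT-61: φ = +33.89472°, λ = +27.13889°
TP-37: φ = -29.52722°, λ = -20.35028°
Δλ = -47.4892°
y = sin Δλ · cos φ₂ = -0.641410
x = cos φ₁ sin φ₂ − sin φ₁ cos φ₂ cos Δλ = -0.736977
θ = atan2(y, x) = -138.9661° → 221.0339° (mod 360°)

221.0°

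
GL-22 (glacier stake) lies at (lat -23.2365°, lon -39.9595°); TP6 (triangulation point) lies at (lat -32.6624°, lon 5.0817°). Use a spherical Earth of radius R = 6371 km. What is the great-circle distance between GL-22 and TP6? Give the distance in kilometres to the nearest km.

Δφ = -9.4259°,  Δλ = 45.0412°
a = sin²(Δφ/2) + cos φ₁ cos φ₂ sin²(Δλ/2) = 0.120235
c = 2·arcsin(√a) = 0.708207 rad = 40.5773°
d = R·c = 6371 × 0.708207 = 4512.0 km

4512 km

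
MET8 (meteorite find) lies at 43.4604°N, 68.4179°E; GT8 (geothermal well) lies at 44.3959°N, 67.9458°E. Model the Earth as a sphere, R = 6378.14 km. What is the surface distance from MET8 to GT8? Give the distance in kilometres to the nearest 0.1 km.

Δφ = 0.9355°,  Δλ = -0.4721°
a = sin²(Δφ/2) + cos φ₁ cos φ₂ sin²(Δλ/2) = 0.000075
c = 2·arcsin(√a) = 0.017372 rad = 0.9954°
d = R·c = 6378.14 × 0.017372 = 110.8 km

110.8 km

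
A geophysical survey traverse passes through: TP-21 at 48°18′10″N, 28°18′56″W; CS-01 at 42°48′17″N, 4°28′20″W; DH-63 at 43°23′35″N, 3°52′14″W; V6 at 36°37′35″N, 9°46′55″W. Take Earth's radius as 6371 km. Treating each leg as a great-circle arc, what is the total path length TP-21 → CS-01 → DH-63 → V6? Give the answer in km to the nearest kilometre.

TP-21: φ = +48.30278°, λ = -28.31556°
CS-01: φ = +42.80472°, λ = -4.47222°
DH-63: φ = +43.39306°, λ = -3.87056°
V6: φ = +36.62639°, λ = -9.78194°
TP-21→CS-01: c = 0.305330 rad, d = 1945.26 km
CS-01→DH-63: c = 0.012815 rad, d = 81.65 km
DH-63→V6: c = 0.142013 rad, d = 904.76 km
Total = 1945.26 + 81.65 + 904.76 = 2931.67 km

2932 km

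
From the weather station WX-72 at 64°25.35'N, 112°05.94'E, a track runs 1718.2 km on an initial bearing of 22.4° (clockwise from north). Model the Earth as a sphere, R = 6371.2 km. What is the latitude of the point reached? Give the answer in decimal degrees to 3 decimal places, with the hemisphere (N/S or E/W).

WX-72: φ = +64.42250°, λ = +112.09900°
δ = d/R = 1718.2/6371.2 = 0.269682 rad
φ₂ = arcsin(sin φ₁ cos δ + cos φ₁ sin δ cos θ)
   = arcsin(0.90200·0.96386 + 0.43173·0.26643·0.92455) = 77.35495°
λ₂ = λ₁ + atan2(sin θ sin δ cos φ₁, cos δ − sin φ₁ sin φ₂) = 139.73044°

77.355°N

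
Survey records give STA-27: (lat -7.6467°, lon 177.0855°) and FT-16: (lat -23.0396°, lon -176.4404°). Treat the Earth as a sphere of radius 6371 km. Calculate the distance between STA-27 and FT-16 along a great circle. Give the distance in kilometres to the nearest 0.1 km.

1846.1 km

Δφ = -15.3929°,  Δλ = 6.4741°
a = sin²(Δφ/2) + cos φ₁ cos φ₂ sin²(Δλ/2) = 0.020844
c = 2·arcsin(√a) = 0.289761 rad = 16.6021°
d = R·c = 6371 × 0.289761 = 1846.1 km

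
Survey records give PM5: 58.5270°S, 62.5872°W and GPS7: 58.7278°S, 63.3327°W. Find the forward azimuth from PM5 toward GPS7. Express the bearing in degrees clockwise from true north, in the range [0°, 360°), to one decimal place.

242.3°

Δλ = -0.7455°
y = sin Δλ · cos φ₂ = -0.006754
x = cos φ₁ sin φ₂ − sin φ₁ cos φ₂ cos Δλ = -0.003542
θ = atan2(y, x) = -117.6741° → 242.3259° (mod 360°)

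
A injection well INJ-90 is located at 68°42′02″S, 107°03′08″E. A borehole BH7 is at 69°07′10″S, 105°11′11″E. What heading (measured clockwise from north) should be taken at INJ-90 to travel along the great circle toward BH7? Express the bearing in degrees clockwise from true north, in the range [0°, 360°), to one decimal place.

INJ-90: φ = -68.70056°, λ = +107.05222°
BH7: φ = -69.11944°, λ = +105.18639°
Δλ = -1.8658°
y = sin Δλ · cos φ₂ = -0.011605
x = cos φ₁ sin φ₂ − sin φ₁ cos φ₂ cos Δλ = -0.007487
θ = atan2(y, x) = -122.8287° → 237.1713° (mod 360°)

237.2°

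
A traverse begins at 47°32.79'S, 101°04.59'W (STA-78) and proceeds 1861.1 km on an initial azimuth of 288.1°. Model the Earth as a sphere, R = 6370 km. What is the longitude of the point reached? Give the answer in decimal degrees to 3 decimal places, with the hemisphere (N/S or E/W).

STA-78: φ = -47.54650°, λ = -101.07650°
δ = d/R = 1861.1/6370 = 0.292166 rad
φ₂ = arcsin(sin φ₁ cos δ + cos φ₁ sin δ cos θ)
   = arcsin(-0.73783·0.95762 + 0.67499·0.28803·0.31068) = -40.25251°
λ₂ = λ₁ + atan2(sin θ sin δ cos φ₁, cos δ − sin φ₁ sin φ₂) = -122.09795°

122.098°W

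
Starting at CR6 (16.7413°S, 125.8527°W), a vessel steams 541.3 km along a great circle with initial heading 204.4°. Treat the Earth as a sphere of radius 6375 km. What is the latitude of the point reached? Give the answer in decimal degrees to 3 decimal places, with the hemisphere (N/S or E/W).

21.160°S

δ = d/R = 541.3/6375 = 0.084910 rad
φ₂ = arcsin(sin φ₁ cos δ + cos φ₁ sin δ cos θ)
   = arcsin(-0.28805·0.99640 + 0.95762·0.08481·-0.91068) = -21.15994°
λ₂ = λ₁ + atan2(sin θ sin δ cos φ₁, cos δ − sin φ₁ sin φ₂) = -128.00566°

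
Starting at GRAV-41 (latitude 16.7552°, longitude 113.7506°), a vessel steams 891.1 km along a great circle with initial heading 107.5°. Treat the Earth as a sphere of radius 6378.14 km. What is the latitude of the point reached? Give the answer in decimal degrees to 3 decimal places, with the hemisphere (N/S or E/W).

δ = d/R = 891.1/6378.14 = 0.139712 rad
φ₂ = arcsin(sin φ₁ cos δ + cos φ₁ sin δ cos θ)
   = arcsin(0.28828·0.99026 + 0.95755·0.13926·-0.30071) = 14.20408°
λ₂ = λ₁ + atan2(sin θ sin δ cos φ₁, cos δ − sin φ₁ sin φ₂) = 121.62492°

14.204°N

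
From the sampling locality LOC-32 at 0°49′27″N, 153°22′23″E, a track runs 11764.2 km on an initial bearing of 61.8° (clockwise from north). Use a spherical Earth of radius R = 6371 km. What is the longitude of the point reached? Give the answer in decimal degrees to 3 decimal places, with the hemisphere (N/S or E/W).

98.430°W

LOC-32: φ = +0.82417°, λ = +153.37306°
δ = d/R = 11764.2/6371 = 1.846523 rad
φ₂ = arcsin(sin φ₁ cos δ + cos φ₁ sin δ cos θ)
   = arcsin(0.01438·-0.27225 + 0.99990·0.96223·0.47255) = 26.79107°
λ₂ = λ₁ + atan2(sin θ sin δ cos φ₁, cos δ − sin φ₁ sin φ₂) = -98.43025°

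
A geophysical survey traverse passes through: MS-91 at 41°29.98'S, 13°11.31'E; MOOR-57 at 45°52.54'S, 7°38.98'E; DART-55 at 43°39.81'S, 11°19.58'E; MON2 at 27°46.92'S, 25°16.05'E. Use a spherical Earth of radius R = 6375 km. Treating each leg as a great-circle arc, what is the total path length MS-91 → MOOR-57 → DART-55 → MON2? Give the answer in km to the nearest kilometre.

MS-91: φ = -41.49967°, λ = +13.18850°
MOOR-57: φ = -45.87567°, λ = +7.64967°
DART-55: φ = -43.66350°, λ = +11.32633°
MON2: φ = -27.78200°, λ = +25.26750°
MS-91→MOOR-57: c = 0.103485 rad, d = 659.72 km
MOOR-57→DART-55: c = 0.059706 rad, d = 380.62 km
DART-55→MON2: c = 0.339332 rad, d = 2163.24 km
Total = 659.72 + 380.62 + 2163.24 = 3203.58 km

3204 km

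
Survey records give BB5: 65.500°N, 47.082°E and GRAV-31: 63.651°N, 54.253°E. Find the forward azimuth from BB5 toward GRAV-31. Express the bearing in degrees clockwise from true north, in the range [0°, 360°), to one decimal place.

117.7°

Δλ = 7.1710°
y = sin Δλ · cos φ₂ = 0.055405
x = cos φ₁ sin φ₂ − sin φ₁ cos φ₂ cos Δλ = -0.029106
θ = atan2(y, x) = 117.7148° → 117.7148° (mod 360°)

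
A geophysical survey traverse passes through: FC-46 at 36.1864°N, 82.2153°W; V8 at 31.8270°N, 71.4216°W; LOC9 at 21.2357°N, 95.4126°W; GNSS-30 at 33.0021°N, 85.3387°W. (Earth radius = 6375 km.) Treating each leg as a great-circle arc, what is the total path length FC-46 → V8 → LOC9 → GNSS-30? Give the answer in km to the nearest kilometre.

FC-46→V8: c = 0.173570 rad, d = 1106.51 km
V8→LOC9: c = 0.416412 rad, d = 2654.63 km
LOC9→GNSS-30: c = 0.257869 rad, d = 1643.92 km
Total = 1106.51 + 2654.63 + 1643.92 = 5405.05 km

5405 km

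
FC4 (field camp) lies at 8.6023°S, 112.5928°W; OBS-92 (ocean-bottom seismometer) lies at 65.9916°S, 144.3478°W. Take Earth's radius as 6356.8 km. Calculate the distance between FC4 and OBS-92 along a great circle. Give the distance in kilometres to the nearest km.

6812 km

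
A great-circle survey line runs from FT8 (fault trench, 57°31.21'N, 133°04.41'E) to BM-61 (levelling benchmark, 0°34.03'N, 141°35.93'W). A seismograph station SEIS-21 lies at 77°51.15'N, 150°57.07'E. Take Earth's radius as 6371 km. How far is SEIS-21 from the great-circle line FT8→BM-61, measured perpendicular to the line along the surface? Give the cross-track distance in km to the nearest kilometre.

FT8: φ = +57.52017°, λ = +133.07350°
BM-61: φ = +0.56717°, λ = -141.59883°
SEIS-21: φ = +77.85250°, λ = +150.95117°
δ₁₃ = central angle FT8→SEIS-21 = 0.370251 rad  (haversine)
θ₁₃ = bearing FT8→SEIS-21 = 10.284°,  θ₁₂ = bearing FT8→BM-61 = 93.640°
dₓₜ = R·arcsin(sin δ₁₃ · sin(θ₁₃ − θ₁₂)) = 6371·arcsin(0.36185·sin(-83.356°)) = -2342.268 km
|dₓₜ| = 2342.268 km

2342 km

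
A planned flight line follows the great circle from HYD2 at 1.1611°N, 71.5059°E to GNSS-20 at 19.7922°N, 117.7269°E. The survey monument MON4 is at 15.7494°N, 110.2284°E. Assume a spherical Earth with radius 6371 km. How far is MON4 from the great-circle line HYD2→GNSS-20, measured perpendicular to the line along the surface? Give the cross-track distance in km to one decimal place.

184.9 km

δ₁₃ = central angle HYD2→MON4 = 0.713247 rad  (haversine)
θ₁₃ = bearing HYD2→MON4 = 66.952°,  θ₁₂ = bearing HYD2→GNSS-20 = 64.410°
dₓₜ = R·arcsin(sin δ₁₃ · sin(θ₁₃ − θ₁₂)) = 6371·arcsin(0.65429·sin(2.542°)) = 184.887 km
|dₓₜ| = 184.887 km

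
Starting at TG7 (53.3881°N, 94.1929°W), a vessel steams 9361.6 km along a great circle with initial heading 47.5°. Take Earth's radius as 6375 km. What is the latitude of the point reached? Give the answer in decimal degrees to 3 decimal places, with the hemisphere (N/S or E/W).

28.868°N

δ = d/R = 9361.6/6375 = 1.468486 rad
φ₂ = arcsin(sin φ₁ cos δ + cos φ₁ sin δ cos θ)
   = arcsin(0.80269·0.10213 + 0.59639·0.99477·0.67559) = 28.86777°
λ₂ = λ₁ + atan2(sin θ sin δ cos φ₁, cos δ − sin φ₁ sin φ₂) = 28.93089°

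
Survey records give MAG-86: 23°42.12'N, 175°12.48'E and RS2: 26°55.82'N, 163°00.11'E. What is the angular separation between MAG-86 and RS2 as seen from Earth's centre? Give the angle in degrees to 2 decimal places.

11.49°

MAG-86: φ = +23.70200°, λ = +175.20800°
RS2: φ = +26.93033°, λ = +163.00183°
Δφ = 3.2283°,  Δλ = -12.2062°
a = sin²(Δφ/2) + cos φ₁ cos φ₂ sin²(Δλ/2) = 0.010021
c = 2·arcsin(√a) = 0.200547 rad = 11.4905°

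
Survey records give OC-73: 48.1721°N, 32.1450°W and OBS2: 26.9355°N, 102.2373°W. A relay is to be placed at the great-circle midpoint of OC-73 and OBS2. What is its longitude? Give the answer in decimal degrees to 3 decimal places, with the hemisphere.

Bx = cos φ₂ cos Δλ = 0.303567,  By = cos φ₂ sin Δλ = -0.838242
φₘ = atan2(sin φ₁ + sin φ₂, √((cos φ₁ + Bx)² + By²)) = 43.05536°
λₘ = λ₁ + atan2(By, cos φ₁ + Bx) = -72.96399°

72.964°W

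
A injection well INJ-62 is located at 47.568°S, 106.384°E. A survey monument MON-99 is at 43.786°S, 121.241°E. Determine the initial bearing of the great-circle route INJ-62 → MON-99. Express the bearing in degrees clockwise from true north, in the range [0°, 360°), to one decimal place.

75.4°

Δλ = 14.8570°
y = sin Δλ · cos φ₂ = 0.185108
x = cos φ₁ sin φ₂ − sin φ₁ cos φ₂ cos Δλ = 0.048147
θ = atan2(y, x) = 75.4203° → 75.4203° (mod 360°)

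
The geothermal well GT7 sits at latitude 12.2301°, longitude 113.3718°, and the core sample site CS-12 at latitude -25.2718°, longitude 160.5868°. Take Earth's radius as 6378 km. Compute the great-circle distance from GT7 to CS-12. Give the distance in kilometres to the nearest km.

6606 km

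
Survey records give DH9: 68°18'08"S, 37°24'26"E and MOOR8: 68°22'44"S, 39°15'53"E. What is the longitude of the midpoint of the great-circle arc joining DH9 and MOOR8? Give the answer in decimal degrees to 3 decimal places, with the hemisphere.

DH9: φ = -68.30222°, λ = +37.40722°
MOOR8: φ = -68.37889°, λ = +39.26472°
Bx = cos φ₂ cos Δλ = 0.368273,  By = cos φ₂ sin Δλ = 0.011943
φₘ = atan2(sin φ₁ + sin φ₂, √((cos φ₁ + Bx)² + By²)) = -68.34314°
λₘ = λ₁ + atan2(By, cos φ₁ + Bx) = 38.33441°

38.334°E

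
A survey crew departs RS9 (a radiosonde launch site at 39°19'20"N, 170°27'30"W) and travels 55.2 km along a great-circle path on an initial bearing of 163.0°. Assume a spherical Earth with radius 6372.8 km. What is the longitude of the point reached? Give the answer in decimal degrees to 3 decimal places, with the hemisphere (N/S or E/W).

170.272°W

RS9: φ = +39.32222°, λ = -170.45833°
δ = d/R = 55.2/6372.8 = 0.008662 rad
φ₂ = arcsin(sin φ₁ cos δ + cos φ₁ sin δ cos θ)
   = arcsin(0.63368·0.99996 + 0.77359·0.00866·-0.95630) = 38.84747°
λ₂ = λ₁ + atan2(sin θ sin δ cos φ₁, cos δ − sin φ₁ sin φ₂) = -170.27203°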